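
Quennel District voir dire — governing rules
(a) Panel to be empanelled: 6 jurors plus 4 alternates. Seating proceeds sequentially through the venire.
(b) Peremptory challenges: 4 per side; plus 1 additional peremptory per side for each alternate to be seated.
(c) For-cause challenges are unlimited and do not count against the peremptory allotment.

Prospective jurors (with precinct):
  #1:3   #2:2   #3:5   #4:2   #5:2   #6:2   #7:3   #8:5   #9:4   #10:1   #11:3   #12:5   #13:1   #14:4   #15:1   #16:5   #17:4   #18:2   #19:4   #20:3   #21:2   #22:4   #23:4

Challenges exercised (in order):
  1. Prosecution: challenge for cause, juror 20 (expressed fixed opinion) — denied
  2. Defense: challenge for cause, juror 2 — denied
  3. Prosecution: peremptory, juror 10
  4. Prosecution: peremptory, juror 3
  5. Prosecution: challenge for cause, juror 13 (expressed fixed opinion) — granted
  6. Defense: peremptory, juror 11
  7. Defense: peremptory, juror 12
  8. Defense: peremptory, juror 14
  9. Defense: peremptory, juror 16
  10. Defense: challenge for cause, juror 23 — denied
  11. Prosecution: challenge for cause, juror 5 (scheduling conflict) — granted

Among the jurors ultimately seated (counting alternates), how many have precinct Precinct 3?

Removed: #3, #5, #10, #11, #12, #13, #14, #16.
Seated (10 incl. alternates): #1, #2, #4, #6, #7, #8, #9, #15, #17, #18.
Of those, in Precinct 3: #1, #7 → 2.

2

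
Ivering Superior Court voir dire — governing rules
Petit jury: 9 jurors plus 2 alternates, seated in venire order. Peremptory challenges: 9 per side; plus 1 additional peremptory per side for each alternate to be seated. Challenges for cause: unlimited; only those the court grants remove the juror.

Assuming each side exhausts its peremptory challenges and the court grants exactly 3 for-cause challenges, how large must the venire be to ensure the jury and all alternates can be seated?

36

Seats to fill: 9 + 2 alternates = 11.
Peremptories: 9 + 1×2 = 11 per side × 2 sides = 22.
For-cause removals: 3.
Minimum venire: 11 + 22 + 3 = 36.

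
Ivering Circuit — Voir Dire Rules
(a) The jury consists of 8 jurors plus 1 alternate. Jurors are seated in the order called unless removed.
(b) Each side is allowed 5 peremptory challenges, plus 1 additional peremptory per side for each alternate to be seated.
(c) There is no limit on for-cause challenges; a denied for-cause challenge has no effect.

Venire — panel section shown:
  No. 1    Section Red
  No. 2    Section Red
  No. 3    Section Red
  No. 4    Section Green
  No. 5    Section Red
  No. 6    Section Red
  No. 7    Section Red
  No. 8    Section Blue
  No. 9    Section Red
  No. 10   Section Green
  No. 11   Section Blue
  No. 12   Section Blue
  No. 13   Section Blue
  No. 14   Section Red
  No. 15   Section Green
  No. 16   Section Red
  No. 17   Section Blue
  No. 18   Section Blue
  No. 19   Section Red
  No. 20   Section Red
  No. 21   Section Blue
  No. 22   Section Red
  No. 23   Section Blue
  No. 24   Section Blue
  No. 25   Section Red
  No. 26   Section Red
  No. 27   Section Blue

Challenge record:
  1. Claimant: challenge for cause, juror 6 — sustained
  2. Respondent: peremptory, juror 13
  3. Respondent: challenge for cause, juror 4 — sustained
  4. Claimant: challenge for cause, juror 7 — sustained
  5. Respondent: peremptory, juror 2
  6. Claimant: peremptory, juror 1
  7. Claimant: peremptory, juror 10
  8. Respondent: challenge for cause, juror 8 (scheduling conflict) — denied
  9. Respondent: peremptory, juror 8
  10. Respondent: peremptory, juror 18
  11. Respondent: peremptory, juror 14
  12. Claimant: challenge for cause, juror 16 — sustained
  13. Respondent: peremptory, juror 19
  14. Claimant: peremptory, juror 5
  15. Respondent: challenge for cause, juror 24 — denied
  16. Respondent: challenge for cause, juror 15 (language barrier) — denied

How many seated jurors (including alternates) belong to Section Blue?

Removed: #1, #2, #4, #5, #6, #7, #8, #10, #13, #14, #16, #18, #19.
Seated (9 incl. alternates): #3, #9, #11, #12, #15, #17, #20, #21, #22.
Of those, in Section Blue: #11, #12, #17, #21 → 4.

4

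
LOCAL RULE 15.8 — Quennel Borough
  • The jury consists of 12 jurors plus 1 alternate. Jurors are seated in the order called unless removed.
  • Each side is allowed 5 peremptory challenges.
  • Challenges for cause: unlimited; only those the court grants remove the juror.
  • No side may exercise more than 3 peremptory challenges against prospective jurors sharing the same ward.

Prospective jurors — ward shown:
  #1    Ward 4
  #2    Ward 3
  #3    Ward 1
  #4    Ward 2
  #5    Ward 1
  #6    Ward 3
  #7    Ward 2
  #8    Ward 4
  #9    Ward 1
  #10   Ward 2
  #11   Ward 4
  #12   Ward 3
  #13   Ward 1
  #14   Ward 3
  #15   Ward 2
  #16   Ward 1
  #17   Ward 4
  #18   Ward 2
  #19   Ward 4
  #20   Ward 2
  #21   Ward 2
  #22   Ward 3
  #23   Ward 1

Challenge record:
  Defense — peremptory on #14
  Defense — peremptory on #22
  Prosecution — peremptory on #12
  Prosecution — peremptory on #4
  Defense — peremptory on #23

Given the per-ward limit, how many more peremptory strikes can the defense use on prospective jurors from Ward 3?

1

Defense peremptories so far: #14, #22, #23 — 3 of 5 used, 2 left overall.
Against Ward 3: #14, #22 — 2 used; per-ward cap 3 leaves 1.
Binding limit: min(2, 1) = 1.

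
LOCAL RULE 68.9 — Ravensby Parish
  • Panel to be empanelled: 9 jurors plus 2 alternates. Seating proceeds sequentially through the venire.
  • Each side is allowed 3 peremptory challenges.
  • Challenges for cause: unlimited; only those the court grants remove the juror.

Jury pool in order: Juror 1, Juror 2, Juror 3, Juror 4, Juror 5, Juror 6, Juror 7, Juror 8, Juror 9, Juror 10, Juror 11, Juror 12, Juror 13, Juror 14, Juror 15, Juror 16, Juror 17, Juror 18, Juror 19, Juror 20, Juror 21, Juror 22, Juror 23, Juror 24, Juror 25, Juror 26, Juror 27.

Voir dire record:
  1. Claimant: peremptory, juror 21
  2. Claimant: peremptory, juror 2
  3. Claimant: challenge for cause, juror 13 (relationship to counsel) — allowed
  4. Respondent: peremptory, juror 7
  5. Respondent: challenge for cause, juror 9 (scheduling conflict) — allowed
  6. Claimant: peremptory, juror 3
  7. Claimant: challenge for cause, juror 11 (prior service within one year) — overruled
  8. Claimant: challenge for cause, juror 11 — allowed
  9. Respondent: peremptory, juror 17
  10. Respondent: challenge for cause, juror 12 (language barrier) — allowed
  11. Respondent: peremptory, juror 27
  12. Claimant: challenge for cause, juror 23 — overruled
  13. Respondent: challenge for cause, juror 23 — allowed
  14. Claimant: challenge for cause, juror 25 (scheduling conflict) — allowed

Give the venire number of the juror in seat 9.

16

Removed: #2, #3, #7, #9, #11, #12, #13, #17, #21, #23, #25, #27.
Seating in order: seats 1–9 → #1, #4, #5, #6, #8, #10, #14, #15, #16; alternates → #18, #19.
So seat 9 is #16.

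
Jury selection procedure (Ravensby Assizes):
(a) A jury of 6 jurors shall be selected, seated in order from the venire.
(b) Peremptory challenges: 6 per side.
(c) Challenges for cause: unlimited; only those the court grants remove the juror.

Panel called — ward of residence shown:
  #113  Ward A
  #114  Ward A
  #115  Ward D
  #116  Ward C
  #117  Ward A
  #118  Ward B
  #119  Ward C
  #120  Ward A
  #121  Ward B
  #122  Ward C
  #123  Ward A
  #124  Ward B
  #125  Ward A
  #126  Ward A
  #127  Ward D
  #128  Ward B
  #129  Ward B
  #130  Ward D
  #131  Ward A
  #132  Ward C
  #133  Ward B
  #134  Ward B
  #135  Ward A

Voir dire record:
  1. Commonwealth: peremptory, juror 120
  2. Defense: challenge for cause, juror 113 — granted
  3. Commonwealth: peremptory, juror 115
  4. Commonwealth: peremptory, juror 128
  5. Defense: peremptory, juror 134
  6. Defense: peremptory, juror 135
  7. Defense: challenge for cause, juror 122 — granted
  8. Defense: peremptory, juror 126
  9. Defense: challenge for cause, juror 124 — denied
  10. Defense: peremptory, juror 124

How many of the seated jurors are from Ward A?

2

Removed: #113, #115, #120, #122, #124, #126, #128, #134, #135.
Seated jurors 1–6: #114, #116, #117, #118, #119, #121.
Of those, in Ward A: #114, #117 → 2.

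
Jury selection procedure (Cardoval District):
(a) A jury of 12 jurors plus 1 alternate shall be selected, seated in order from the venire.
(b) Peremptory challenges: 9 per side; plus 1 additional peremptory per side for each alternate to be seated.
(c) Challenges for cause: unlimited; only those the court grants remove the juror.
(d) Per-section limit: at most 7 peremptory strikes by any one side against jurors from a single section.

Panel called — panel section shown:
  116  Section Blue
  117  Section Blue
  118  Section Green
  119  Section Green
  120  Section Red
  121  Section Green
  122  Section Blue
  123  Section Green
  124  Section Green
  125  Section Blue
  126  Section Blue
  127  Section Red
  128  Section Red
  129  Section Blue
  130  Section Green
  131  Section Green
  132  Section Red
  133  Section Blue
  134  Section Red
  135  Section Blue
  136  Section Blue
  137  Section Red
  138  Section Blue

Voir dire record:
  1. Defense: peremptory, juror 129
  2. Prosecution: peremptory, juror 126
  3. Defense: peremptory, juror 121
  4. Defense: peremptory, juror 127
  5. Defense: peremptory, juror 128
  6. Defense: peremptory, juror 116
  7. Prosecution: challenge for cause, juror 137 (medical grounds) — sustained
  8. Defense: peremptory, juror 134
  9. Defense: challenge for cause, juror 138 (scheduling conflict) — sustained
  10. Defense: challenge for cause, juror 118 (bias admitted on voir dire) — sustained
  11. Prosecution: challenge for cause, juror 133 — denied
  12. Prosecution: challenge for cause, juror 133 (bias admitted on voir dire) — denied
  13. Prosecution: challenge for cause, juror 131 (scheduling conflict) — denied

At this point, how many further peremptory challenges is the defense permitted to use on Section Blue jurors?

Defense peremptories so far: #129, #121, #127, #128, #116, #134 — 6 of 10 used, 4 left overall.
Against Section Blue: #129, #116 — 2 used; per-section cap 7 leaves 5.
Binding limit: min(4, 5) = 4.

4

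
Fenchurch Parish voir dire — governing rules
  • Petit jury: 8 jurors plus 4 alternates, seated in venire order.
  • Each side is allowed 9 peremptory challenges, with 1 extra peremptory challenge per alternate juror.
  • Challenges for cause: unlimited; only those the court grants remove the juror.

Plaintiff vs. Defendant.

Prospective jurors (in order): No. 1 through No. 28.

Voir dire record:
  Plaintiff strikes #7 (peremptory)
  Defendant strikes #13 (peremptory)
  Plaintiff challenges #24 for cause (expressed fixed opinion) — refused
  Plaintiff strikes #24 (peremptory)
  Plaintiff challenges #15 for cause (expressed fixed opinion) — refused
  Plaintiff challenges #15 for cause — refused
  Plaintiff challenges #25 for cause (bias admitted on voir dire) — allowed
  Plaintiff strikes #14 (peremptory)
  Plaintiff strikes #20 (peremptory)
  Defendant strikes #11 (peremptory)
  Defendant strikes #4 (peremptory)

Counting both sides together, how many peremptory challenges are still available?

19

Plaintiff allotment: 9 base + 1 × 4 alternates = 13. Defendant allotment: 9 base + 1 × 4 alternates = 13.
Plaintiff peremptories used: #7, #24, #14, #20 — 4 (for-cause on #24, #15, #15, #25 don't count).
Defendant peremptories used: #13, #11, #4 — 3.
Remaining: (13 − 4) + (13 − 3) = 19.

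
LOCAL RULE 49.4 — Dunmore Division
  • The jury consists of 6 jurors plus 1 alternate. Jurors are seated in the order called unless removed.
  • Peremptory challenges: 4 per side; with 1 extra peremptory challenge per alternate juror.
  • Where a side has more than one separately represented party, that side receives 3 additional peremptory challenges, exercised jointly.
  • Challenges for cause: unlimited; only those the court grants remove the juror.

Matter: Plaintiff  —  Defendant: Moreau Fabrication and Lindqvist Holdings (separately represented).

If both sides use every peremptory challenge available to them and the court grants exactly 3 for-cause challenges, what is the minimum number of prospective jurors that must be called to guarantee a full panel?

Seats to fill: 6 + 1 alternates = 7.
Peremptories — Plaintiff: 4 + 1×1 = 5; Defendant: 4 + 1×1 + 3 = 8; total 13.
For-cause removals: 3.
Minimum venire: 7 + 13 + 3 = 23.

23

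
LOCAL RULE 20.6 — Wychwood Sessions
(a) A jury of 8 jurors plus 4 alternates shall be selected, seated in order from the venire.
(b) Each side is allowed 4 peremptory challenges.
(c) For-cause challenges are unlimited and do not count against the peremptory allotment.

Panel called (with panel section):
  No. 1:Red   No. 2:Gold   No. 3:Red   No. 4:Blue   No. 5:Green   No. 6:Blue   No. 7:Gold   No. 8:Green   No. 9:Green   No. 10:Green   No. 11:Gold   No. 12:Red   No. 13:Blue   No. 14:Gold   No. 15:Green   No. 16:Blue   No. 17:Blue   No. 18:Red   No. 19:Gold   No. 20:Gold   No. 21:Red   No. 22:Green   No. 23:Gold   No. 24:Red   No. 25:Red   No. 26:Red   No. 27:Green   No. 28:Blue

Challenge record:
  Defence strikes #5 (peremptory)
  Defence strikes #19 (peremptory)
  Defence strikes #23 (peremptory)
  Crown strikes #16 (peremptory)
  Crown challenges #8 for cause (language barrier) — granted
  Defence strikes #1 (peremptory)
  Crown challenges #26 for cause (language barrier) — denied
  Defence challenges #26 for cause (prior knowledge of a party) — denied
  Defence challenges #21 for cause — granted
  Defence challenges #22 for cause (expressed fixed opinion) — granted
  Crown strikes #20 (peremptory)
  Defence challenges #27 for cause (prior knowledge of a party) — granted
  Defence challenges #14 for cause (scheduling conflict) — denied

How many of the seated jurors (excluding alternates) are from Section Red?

1

Removed: #1, #5, #8, #16, #19, #20, #21, #22, #23, #27.
Seated jurors 1–8: #2, #3, #4, #6, #7, #9, #10, #11 (alternates #12, #13, #14, #15 not counted).
Of those, in Section Red: #3 → 1.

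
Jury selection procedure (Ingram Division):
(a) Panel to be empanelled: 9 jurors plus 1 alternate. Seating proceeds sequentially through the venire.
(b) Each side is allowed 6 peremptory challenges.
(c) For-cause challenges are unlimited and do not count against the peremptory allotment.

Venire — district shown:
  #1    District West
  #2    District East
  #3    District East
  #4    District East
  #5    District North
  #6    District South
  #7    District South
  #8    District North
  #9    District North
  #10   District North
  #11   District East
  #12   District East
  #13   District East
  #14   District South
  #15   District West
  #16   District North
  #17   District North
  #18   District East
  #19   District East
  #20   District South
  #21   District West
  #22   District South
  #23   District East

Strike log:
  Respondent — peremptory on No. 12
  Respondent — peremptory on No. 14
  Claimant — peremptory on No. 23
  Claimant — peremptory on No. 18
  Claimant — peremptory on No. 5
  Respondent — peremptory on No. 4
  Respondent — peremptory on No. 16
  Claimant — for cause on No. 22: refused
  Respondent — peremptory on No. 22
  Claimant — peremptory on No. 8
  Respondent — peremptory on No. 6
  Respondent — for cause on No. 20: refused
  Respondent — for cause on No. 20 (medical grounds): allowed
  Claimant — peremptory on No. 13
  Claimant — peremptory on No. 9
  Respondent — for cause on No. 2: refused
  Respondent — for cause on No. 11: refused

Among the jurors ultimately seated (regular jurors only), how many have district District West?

Removed: #4, #5, #6, #8, #9, #12, #13, #14, #16, #18, #20, #22, #23.
Seated jurors 1–9: #1, #2, #3, #7, #10, #11, #15, #17, #19 (alternates #21 not counted).
Of those, in District West: #1, #15 → 2.

2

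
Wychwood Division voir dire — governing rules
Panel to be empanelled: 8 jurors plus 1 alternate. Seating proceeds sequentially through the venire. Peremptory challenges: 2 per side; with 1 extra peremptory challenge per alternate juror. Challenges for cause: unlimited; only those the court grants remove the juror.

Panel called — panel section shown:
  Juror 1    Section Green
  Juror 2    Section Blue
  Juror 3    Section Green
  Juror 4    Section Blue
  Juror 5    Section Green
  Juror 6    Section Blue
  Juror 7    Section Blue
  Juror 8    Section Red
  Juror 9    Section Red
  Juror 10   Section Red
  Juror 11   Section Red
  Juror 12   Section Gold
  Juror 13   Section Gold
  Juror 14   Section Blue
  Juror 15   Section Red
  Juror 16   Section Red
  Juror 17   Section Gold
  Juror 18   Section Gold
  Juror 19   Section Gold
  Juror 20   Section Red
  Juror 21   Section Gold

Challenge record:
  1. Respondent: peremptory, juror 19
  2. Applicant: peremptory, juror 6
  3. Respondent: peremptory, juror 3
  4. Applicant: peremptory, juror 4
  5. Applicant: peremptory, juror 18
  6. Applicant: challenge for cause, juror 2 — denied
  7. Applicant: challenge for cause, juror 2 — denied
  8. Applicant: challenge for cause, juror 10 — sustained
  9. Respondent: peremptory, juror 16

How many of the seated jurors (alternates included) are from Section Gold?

2

Removed: #3, #4, #6, #10, #16, #18, #19.
Seated (9 incl. alternates): #1, #2, #5, #7, #8, #9, #11, #12, #13.
Of those, in Section Gold: #12, #13 → 2.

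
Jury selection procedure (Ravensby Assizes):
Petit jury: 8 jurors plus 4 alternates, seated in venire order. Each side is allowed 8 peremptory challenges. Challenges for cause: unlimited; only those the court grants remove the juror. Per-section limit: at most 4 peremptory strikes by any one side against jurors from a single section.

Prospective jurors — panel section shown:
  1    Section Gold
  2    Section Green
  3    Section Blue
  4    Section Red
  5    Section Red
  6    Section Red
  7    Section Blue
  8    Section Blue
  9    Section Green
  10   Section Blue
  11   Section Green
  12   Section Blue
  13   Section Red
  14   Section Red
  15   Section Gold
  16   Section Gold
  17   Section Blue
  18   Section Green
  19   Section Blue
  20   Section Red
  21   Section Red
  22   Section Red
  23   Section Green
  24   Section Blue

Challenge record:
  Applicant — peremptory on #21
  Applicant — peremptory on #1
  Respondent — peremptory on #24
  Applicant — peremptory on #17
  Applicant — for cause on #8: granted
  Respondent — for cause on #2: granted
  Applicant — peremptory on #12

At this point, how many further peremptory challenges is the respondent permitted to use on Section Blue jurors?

3

Respondent peremptories so far: #24 — 1 of 8 used, 7 left overall.
Against Section Blue: #24 — 1 used; per-section cap 4 leaves 3.
Binding limit: min(7, 3) = 3.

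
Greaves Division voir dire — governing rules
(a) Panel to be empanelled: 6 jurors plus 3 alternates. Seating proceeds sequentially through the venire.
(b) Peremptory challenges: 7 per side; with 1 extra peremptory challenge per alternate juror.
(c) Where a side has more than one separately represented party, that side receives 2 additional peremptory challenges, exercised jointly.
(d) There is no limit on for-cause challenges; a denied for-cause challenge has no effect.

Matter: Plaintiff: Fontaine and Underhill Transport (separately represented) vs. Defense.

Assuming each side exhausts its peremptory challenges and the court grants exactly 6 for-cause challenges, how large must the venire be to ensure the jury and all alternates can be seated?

Seats to fill: 6 + 3 alternates = 9.
Peremptories — Plaintiff: 7 + 1×3 + 2 = 12; Defense: 7 + 1×3 = 10; total 22.
For-cause removals: 6.
Minimum venire: 9 + 22 + 6 = 37.

37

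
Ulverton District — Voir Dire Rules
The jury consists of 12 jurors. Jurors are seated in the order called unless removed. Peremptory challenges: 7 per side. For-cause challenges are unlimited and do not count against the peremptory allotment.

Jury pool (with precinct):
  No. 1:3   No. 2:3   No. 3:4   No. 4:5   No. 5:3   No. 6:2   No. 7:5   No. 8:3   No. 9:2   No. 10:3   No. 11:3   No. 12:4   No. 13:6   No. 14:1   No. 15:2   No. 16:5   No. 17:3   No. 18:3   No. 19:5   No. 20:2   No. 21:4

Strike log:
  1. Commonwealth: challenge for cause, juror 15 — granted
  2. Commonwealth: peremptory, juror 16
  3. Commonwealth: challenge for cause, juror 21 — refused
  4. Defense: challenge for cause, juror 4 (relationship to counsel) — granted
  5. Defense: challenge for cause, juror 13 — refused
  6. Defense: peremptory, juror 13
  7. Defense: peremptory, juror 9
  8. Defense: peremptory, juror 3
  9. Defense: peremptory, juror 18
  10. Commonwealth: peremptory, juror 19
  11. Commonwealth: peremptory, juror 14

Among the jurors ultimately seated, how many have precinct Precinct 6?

0

Removed: #3, #4, #9, #13, #14, #15, #16, #18, #19.
Seated jurors 1–12: #1, #2, #5, #6, #7, #8, #10, #11, #12, #17, #20, #21.
None of those are in Precinct 6 → 0.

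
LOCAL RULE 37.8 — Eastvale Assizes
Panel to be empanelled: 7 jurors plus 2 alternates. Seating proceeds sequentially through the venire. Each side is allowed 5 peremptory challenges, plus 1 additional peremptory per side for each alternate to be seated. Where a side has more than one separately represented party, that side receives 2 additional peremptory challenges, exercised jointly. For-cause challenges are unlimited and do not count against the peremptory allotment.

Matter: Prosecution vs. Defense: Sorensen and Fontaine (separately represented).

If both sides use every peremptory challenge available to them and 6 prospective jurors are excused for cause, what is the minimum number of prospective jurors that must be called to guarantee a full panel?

Seats to fill: 7 + 2 alternates = 9.
Peremptories — Prosecution: 5 + 1×2 = 7; Defense: 5 + 1×2 + 2 = 9; total 16.
For-cause removals: 6.
Minimum venire: 9 + 16 + 6 = 31.

31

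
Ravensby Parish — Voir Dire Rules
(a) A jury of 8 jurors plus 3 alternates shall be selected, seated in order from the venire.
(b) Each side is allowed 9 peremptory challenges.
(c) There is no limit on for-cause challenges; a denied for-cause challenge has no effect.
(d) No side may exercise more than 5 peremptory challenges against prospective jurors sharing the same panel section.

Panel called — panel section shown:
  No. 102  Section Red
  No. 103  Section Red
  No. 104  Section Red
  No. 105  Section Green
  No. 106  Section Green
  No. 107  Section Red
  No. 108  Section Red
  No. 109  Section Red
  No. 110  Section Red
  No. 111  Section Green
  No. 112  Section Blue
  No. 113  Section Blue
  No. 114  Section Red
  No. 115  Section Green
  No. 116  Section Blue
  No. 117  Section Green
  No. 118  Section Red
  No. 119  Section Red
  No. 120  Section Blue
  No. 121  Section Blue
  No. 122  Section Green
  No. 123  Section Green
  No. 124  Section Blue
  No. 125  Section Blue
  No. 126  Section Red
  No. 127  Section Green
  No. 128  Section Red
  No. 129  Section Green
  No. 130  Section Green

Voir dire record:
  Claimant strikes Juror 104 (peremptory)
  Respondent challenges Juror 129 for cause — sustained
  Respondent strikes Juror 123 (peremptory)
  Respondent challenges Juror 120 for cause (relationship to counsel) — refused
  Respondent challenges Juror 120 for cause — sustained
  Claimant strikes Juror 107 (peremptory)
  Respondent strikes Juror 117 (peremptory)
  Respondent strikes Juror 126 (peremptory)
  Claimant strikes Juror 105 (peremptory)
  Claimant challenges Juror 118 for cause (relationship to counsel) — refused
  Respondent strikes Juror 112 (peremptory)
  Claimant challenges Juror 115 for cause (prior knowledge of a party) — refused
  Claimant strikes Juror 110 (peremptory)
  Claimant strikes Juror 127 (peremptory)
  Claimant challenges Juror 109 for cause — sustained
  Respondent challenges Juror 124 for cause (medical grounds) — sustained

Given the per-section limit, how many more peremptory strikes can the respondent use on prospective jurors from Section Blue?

4

Respondent peremptories so far: #123, #117, #126, #112 — 4 of 9 used, 5 left overall.
Against Section Blue: #112 — 1 used; per-section cap 5 leaves 4.
Binding limit: min(5, 4) = 4.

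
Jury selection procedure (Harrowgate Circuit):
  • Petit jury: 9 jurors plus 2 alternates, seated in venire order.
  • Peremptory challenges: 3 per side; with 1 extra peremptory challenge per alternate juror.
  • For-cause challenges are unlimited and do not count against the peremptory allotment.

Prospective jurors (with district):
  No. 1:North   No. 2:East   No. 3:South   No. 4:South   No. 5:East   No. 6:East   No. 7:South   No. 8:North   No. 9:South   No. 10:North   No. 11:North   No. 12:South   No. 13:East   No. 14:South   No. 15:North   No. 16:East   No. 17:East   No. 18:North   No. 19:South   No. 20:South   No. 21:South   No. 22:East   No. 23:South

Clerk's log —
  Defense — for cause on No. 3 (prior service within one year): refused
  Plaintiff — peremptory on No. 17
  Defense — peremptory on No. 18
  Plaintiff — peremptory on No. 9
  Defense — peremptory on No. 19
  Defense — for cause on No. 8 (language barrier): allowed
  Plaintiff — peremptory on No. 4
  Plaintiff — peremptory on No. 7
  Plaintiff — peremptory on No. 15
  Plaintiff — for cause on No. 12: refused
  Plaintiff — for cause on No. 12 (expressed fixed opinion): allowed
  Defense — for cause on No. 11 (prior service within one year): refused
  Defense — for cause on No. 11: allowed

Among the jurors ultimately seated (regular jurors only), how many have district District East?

5

Removed: #4, #7, #8, #9, #11, #12, #15, #17, #18, #19.
Seated jurors 1–9: #1, #2, #3, #5, #6, #10, #13, #14, #16 (alternates #20, #21 not counted).
Of those, in District East: #2, #5, #6, #13, #16 → 5.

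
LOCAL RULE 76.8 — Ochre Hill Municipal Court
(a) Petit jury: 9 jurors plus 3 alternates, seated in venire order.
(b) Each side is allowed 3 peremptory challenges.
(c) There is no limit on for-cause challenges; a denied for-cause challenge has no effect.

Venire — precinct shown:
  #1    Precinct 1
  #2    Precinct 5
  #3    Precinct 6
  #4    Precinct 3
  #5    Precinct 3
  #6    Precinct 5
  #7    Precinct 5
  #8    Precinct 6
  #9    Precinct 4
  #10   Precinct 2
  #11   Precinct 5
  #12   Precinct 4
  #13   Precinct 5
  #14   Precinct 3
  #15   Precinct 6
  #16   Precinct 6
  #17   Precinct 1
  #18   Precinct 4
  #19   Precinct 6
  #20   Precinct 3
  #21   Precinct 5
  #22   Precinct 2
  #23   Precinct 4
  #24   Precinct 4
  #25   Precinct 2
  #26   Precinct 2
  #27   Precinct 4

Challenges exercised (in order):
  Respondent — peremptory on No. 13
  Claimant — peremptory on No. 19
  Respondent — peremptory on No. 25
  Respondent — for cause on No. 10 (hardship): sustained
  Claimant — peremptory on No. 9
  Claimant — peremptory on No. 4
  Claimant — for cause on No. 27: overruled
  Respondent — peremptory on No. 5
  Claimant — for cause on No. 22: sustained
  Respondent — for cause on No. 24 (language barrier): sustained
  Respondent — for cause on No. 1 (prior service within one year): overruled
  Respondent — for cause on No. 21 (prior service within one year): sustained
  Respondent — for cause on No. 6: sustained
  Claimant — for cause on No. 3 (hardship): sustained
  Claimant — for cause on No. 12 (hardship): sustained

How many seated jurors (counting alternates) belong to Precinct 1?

Removed: #3, #4, #5, #6, #9, #10, #12, #13, #19, #21, #22, #24, #25.
Seated (12 incl. alternates): #1, #2, #7, #8, #11, #14, #15, #16, #17, #18, #20, #23.
Of those, in Precinct 1: #1, #17 → 2.

2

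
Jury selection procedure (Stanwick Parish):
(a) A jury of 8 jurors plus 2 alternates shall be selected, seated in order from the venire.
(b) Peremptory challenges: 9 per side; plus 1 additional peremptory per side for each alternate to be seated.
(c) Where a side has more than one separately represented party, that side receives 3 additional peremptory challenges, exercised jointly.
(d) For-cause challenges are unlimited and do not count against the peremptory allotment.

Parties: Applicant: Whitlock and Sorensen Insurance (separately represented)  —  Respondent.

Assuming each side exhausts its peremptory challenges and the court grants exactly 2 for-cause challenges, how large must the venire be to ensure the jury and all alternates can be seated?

37

Seats to fill: 8 + 2 alternates = 10.
Peremptories — Applicant: 9 + 1×2 + 3 = 14; Respondent: 9 + 1×2 = 11; total 25.
For-cause removals: 2.
Minimum venire: 10 + 25 + 2 = 37.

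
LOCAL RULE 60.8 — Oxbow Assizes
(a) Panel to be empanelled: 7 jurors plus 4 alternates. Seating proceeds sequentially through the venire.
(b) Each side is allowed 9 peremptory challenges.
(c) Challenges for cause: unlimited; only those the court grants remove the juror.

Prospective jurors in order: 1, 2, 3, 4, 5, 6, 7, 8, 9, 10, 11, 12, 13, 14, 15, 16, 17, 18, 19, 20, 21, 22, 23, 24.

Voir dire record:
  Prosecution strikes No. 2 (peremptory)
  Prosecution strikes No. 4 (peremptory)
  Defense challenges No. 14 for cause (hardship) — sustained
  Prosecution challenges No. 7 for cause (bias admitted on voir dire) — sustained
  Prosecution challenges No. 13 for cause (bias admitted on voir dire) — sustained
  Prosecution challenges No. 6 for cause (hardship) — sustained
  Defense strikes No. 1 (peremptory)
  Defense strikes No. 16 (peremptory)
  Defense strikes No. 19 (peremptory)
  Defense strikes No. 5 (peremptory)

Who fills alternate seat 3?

20

Removed: #1, #2, #4, #5, #6, #7, #13, #14, #16, #19.
Filling seats in venire order through position 10: #3, #8, #9, #10, #11, #12, #15, #17, #18, #20.
So alternate 3 is #20.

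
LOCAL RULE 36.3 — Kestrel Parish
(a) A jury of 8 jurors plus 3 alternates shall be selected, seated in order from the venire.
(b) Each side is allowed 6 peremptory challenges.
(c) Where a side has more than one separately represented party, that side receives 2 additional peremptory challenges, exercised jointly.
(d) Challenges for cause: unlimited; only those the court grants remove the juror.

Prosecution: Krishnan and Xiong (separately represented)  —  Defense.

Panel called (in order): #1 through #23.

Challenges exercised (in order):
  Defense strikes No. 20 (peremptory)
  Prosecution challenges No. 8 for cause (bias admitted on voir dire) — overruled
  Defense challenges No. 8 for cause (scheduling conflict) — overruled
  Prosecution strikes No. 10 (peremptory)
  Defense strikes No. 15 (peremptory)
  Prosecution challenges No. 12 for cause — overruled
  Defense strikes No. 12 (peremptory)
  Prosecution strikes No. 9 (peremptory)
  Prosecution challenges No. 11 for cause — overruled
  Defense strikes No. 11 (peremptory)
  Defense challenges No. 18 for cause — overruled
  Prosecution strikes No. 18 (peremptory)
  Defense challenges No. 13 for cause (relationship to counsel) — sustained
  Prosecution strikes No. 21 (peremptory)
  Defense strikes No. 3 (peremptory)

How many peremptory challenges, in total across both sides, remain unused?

Prosecution allotment: 6 base + 2 multi-party = 8. Defense allotment: 6.
Prosecution peremptories used: #10, #9, #18, #21 — 4 (for-cause on #8, #12, #11 don't count).
Defense peremptories used: #20, #15, #12, #11, #3 — 5 (for-cause on #8, #18, #13 don't count).
Remaining: (8 − 4) + (6 − 5) = 5.

5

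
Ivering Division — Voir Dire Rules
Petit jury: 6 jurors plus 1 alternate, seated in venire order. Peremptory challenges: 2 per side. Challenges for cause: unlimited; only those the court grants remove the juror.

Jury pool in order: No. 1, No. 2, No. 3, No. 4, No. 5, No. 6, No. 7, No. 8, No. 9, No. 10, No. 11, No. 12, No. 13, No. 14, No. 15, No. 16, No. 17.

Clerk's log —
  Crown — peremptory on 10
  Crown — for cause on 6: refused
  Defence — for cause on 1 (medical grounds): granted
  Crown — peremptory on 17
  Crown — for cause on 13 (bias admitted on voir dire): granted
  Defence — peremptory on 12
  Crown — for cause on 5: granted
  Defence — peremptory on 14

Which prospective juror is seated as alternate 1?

9

Removed: #1, #5, #10, #12, #13, #14, #17. (#6 stays — for-cause denied.)
Seating in order: seats 1–6 → #2, #3, #4, #6, #7, #8; alternates → #9.
So alternate 1 is #9.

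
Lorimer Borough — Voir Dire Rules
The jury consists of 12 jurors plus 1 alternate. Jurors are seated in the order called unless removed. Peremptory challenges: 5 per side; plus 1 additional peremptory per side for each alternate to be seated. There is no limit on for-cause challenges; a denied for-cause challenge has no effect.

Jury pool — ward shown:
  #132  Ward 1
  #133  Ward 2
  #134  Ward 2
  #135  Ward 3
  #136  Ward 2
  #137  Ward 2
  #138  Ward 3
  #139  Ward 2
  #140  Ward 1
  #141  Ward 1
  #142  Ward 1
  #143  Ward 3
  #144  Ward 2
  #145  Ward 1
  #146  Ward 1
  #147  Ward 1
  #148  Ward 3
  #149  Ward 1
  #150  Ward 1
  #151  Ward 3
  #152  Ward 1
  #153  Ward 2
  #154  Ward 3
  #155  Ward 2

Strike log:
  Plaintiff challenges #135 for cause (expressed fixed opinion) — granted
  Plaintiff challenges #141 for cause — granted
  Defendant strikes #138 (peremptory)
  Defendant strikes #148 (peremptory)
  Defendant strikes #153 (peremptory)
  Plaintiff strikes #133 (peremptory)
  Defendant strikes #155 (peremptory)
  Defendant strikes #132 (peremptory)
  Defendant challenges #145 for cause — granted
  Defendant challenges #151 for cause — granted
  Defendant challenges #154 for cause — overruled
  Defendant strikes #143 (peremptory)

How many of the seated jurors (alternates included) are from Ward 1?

Removed: #132, #133, #135, #138, #141, #143, #145, #148, #151, #153, #155.
Seated (13 incl. alternates): #134, #136, #137, #139, #140, #142, #144, #146, #147, #149, #150, #152, #154.
Of those, in Ward 1: #140, #142, #146, #147, #149, #150, #152 → 7.

7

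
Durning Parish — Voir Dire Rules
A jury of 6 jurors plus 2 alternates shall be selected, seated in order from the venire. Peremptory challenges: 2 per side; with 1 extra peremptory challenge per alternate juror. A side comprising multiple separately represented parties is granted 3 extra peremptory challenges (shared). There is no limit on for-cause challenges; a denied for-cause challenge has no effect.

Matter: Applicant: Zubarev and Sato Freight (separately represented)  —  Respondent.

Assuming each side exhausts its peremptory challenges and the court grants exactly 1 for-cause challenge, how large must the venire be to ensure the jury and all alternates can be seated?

Seats to fill: 6 + 2 alternates = 8.
Peremptories — Applicant: 2 + 1×2 + 3 = 7; Respondent: 2 + 1×2 = 4; total 11.
For-cause removals: 1.
Minimum venire: 8 + 11 + 1 = 20.

20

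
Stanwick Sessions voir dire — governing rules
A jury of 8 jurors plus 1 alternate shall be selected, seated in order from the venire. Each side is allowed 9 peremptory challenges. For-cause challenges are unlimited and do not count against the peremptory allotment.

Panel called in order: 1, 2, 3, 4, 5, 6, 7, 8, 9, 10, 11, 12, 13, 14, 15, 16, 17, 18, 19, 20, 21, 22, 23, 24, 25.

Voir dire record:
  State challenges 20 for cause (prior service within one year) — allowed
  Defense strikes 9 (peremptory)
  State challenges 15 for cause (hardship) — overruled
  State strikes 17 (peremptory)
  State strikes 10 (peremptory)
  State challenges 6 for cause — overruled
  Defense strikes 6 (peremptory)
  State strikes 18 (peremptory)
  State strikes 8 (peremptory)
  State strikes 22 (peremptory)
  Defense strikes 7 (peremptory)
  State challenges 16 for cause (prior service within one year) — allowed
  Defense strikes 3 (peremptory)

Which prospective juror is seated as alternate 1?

15

Removed: #3, #6, #7, #8, #9, #10, #16, #17, #18, #20, #22. (#15 stays — for-cause denied.)
Filling seats in venire order through position 9: #1, #2, #4, #5, #11, #12, #13, #14, #15.
So alternate 1 is #15.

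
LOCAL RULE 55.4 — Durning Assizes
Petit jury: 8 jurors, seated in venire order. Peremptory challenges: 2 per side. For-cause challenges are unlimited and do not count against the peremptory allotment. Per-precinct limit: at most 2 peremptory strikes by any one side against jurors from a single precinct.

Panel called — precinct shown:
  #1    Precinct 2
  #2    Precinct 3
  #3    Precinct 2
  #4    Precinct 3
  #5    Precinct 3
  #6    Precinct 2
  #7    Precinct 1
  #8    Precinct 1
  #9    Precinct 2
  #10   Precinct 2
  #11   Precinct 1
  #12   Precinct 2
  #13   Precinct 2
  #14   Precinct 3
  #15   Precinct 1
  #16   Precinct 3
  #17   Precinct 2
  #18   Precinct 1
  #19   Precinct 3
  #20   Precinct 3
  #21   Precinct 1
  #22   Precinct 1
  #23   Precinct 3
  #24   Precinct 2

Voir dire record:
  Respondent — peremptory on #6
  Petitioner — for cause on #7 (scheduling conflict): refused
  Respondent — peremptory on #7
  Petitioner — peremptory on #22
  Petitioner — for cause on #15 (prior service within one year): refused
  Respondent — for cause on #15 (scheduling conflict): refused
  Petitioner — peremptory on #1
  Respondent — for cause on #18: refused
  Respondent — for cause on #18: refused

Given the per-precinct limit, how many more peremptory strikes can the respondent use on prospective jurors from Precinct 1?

0

Respondent peremptories so far: #6, #7 — 2 of 2 used, 0 left overall.
Against Precinct 1: #7 — 1 used; per-precinct cap 2 leaves 1.
Binding limit: min(0, 1) = 0.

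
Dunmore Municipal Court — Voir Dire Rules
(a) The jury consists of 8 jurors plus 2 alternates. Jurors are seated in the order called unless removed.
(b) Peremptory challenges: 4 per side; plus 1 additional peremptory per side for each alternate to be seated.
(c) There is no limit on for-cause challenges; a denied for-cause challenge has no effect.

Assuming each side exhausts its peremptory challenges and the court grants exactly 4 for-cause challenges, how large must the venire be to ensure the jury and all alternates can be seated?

26

Seats to fill: 8 + 2 alternates = 10.
Peremptories: 4 + 1×2 = 6 per side × 2 sides = 12.
For-cause removals: 4.
Minimum venire: 10 + 12 + 4 = 26.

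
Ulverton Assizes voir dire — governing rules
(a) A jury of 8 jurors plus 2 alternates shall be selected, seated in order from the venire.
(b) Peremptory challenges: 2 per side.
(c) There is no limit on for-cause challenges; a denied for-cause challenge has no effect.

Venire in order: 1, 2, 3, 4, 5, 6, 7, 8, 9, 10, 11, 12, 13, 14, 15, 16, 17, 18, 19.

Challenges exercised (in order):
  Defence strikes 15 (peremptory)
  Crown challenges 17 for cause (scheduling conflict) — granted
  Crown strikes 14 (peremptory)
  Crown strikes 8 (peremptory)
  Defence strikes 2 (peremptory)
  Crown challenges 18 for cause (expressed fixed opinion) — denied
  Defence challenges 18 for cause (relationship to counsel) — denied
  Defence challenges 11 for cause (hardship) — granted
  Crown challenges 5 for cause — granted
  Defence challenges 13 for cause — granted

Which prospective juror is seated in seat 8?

Removed: #2, #5, #8, #11, #13, #14, #15, #17. (#18 stays — for-cause denied.)
Seating in order: seats 1–8 → #1, #3, #4, #6, #7, #9, #10, #12; alternates → #16, #18.
So seat 8 is #12.

12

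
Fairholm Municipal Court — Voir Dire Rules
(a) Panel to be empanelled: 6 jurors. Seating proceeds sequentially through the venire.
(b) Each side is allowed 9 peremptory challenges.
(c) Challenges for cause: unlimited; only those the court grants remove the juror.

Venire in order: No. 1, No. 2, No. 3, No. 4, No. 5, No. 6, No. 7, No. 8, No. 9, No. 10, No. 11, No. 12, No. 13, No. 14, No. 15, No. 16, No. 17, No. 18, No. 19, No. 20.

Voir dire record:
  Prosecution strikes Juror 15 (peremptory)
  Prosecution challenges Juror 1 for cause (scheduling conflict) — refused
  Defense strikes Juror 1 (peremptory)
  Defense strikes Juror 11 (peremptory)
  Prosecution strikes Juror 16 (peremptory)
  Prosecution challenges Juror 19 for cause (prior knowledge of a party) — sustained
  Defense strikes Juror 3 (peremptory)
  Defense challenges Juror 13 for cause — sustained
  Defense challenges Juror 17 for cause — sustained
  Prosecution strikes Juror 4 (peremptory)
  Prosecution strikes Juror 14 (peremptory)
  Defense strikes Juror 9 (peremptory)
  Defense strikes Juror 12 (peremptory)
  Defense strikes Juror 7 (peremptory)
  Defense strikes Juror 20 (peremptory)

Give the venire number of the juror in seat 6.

18

Removed: #1, #3, #4, #7, #9, #11, #12, #13, #14, #15, #16, #17, #19, #20.
Filling seats in venire order through position 6: #2, #5, #6, #8, #10, #18.
So seat 6 is #18.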